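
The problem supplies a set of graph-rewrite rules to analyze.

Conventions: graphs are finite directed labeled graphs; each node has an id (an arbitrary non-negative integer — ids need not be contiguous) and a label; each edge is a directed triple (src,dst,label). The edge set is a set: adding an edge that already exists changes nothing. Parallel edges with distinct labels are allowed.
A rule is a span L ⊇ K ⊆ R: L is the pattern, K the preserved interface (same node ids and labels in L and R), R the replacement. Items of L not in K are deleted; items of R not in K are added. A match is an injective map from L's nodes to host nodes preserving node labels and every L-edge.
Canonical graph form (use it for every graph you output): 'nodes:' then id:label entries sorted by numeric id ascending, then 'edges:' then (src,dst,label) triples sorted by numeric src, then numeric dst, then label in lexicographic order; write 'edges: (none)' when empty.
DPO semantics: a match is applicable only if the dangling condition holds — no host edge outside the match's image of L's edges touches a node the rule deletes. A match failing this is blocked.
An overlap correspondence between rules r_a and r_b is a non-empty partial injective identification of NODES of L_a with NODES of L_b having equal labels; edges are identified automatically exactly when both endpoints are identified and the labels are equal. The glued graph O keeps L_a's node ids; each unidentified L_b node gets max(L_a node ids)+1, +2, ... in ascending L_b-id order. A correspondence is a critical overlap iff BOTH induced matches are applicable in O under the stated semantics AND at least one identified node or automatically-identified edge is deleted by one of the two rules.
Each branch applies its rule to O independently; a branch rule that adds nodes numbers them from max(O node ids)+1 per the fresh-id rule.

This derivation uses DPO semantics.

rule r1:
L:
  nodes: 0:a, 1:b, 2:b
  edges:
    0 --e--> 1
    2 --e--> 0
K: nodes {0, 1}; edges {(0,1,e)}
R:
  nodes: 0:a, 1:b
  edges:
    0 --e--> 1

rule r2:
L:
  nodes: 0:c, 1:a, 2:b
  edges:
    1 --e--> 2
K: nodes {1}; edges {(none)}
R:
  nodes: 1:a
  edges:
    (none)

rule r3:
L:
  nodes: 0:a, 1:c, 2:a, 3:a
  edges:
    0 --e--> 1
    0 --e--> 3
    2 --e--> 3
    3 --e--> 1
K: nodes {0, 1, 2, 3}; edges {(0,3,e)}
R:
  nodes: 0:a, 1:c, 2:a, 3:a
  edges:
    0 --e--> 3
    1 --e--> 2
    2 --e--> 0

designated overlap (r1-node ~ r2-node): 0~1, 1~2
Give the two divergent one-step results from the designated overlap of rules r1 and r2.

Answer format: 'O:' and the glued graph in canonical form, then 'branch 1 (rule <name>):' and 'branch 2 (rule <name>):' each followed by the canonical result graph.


O:
nodes: 0:a, 1:b, 2:b, 3:c
edges: (0,1,e); (2,0,e)
branch 1 (rule r1):
nodes: 0:a, 1:b, 3:c
edges: (0,1,e)
branch 2 (rule r2):
nodes: 0:a, 2:b
edges: (2,0,e)


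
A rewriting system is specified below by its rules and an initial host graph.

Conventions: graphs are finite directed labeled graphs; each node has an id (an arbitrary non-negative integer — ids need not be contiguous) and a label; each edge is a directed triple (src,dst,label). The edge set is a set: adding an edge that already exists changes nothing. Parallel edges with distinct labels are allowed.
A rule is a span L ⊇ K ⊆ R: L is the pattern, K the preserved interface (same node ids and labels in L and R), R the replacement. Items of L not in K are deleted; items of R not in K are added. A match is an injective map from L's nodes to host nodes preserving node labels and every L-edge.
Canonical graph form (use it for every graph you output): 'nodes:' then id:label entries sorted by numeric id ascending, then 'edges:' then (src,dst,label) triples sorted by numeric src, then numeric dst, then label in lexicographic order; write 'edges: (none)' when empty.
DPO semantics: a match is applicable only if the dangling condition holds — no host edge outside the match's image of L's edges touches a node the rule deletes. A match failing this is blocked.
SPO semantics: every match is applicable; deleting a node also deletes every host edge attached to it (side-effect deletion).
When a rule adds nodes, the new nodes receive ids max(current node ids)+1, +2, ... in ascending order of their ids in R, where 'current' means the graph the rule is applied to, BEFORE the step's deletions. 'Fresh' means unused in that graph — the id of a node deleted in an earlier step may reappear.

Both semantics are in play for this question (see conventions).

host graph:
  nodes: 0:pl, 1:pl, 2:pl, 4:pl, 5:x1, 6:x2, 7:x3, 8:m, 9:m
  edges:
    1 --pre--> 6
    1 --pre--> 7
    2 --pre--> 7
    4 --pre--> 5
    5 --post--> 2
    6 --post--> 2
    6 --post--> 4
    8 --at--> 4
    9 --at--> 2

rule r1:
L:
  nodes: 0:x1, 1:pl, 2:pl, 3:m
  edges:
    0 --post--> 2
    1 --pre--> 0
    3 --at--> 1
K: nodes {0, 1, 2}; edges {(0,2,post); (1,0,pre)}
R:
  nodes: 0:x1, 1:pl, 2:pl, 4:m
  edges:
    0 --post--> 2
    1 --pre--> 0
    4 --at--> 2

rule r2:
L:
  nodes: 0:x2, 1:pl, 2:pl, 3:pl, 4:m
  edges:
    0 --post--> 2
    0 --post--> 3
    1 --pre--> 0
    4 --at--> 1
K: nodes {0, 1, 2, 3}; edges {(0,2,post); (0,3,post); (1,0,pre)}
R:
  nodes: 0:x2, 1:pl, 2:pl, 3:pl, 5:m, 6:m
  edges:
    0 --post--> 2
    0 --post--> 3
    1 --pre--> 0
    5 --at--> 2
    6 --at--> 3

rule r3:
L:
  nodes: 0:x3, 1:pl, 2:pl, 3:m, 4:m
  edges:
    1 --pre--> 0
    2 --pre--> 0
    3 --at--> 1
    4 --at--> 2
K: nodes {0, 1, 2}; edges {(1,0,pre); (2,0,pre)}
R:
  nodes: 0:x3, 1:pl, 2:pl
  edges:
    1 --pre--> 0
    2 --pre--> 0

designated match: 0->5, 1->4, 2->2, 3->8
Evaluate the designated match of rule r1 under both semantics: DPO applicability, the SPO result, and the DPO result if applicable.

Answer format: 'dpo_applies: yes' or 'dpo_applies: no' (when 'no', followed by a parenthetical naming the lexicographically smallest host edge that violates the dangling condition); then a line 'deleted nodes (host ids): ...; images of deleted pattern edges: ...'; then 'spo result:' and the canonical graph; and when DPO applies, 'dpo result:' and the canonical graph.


dpo_applies: yes
deleted nodes (host ids): 8; images of deleted pattern edges: (8,4,at)
spo result:
nodes: 0:pl, 1:pl, 2:pl, 4:pl, 5:x1, 6:x2, 7:x3, 9:m, 10:m
edges: (1,6,pre); (1,7,pre); (2,7,pre); (4,5,pre); (5,2,post); (6,2,post); (6,4,post); (9,2,at); (10,2,at)
dpo result:
nodes: 0:pl, 1:pl, 2:pl, 4:pl, 5:x1, 6:x2, 7:x3, 9:m, 10:m
edges: (1,6,pre); (1,7,pre); (2,7,pre); (4,5,pre); (5,2,post); (6,2,post); (6,4,post); (9,2,at); (10,2,at)


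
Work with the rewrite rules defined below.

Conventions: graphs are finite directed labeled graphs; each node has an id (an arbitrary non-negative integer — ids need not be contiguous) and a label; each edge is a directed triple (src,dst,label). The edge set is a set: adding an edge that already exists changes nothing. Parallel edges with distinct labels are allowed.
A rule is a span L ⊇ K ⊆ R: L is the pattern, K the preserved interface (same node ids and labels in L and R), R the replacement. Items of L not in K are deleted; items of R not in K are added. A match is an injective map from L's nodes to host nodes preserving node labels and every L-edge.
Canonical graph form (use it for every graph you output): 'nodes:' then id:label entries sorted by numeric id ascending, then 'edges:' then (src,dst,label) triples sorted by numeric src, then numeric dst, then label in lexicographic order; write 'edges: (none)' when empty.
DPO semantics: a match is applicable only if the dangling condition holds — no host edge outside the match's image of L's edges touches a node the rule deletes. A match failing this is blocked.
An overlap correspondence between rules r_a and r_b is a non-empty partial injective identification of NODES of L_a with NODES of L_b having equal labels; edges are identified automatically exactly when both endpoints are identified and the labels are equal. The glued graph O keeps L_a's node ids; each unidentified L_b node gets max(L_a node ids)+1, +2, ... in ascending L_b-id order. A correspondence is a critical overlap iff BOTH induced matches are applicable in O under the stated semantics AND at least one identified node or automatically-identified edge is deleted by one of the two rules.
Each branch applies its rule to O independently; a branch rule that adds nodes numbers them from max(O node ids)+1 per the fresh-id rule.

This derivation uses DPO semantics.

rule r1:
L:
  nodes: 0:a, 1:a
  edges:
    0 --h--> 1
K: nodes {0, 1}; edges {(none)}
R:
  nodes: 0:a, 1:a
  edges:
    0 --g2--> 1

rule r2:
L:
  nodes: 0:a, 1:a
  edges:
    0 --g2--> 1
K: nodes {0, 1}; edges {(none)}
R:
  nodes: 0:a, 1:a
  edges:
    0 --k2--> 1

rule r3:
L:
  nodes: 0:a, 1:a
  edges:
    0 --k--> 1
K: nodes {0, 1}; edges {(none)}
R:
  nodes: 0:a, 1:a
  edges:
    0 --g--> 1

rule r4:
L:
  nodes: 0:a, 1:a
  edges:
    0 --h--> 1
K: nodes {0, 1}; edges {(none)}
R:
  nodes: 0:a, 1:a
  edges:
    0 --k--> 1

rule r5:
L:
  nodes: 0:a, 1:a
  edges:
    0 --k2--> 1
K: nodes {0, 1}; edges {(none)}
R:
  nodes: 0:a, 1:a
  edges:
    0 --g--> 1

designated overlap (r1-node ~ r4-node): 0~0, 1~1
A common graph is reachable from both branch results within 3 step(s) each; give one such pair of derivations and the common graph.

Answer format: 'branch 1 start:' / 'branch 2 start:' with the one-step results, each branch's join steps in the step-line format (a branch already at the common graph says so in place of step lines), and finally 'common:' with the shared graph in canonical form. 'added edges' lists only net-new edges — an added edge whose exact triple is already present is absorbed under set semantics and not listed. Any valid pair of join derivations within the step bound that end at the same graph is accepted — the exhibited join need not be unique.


branch 1 start:
nodes: 0:a, 1:a
edges: (0,1,g2)
branch 2 start:
nodes: 0:a, 1:a
edges: (0,1,k)
branch 1 step 1: rule r2; match: 0->0, 1->1; deleted nodes (none); deleted edges (0,1,g2); added nodes (none); added edges (0,1,k2); result: nodes: 0:a, 1:a edges: (0,1,k2)
branch 1 step 2: rule r5; match: 0->0, 1->1; deleted nodes (none); deleted edges (0,1,k2); added nodes (none); added edges (0,1,g); result: nodes: 0:a, 1:a edges: (0,1,g)
branch 2 step 1: rule r3; match: 0->0, 1->1; deleted nodes (none); deleted edges (0,1,k); added nodes (none); added edges (0,1,g); result: nodes: 0:a, 1:a edges: (0,1,g)
common:
nodes: 0:a, 1:a
edges: (0,1,g)


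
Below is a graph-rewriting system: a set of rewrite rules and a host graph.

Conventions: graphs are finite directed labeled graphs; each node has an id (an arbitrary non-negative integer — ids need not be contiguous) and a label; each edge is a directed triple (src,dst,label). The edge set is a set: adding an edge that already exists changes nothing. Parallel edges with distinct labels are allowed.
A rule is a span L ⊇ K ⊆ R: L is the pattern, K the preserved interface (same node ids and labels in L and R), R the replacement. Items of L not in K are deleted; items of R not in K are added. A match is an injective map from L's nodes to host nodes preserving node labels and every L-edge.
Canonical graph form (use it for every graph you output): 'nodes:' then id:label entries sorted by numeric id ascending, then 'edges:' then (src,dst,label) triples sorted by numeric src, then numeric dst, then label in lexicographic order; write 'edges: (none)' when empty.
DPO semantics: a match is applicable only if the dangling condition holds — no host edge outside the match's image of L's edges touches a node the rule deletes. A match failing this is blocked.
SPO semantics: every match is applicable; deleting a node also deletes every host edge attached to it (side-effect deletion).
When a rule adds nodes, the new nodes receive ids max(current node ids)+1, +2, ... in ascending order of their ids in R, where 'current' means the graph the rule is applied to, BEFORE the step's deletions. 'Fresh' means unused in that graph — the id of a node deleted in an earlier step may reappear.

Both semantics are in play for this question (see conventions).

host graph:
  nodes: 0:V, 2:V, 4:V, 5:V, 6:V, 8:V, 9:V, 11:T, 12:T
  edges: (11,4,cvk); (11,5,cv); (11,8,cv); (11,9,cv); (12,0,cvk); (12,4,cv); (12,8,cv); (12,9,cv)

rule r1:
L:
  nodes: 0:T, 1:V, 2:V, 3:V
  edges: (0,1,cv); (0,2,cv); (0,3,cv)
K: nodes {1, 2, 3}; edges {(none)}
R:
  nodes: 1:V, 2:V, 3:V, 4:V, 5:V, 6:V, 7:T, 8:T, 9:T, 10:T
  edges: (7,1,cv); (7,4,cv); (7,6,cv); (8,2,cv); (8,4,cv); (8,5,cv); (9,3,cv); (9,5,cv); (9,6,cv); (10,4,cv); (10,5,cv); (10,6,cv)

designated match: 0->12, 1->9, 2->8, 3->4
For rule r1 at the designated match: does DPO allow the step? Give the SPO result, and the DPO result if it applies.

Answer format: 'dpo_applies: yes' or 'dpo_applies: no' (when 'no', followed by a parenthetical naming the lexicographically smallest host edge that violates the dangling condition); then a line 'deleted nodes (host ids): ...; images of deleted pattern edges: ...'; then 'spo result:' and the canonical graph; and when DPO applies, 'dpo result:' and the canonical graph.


dpo_applies: no
(the rule deletes node 12, which keeps host edge (12,0,cvk) outside the match image — the dangling condition fails, DPO blocks; SPO proceeds and side-deletes such edges)
deleted nodes (host ids): 12; images of deleted pattern edges: (12,4,cv); (12,8,cv); (12,9,cv)
spo result:
nodes: 0:V, 2:V, 4:V, 5:V, 6:V, 8:V, 9:V, 11:T, 13:V, 14:V, 15:V, 16:T, 17:T, 18:T, 19:T
edges: (11,4,cvk); (11,5,cv); (11,8,cv); (11,9,cv); (16,9,cv); (16,13,cv); (16,15,cv); (17,8,cv); (17,13,cv); (17,14,cv); (18,4,cv); (18,14,cv); (18,15,cv); (19,13,cv); (19,14,cv); (19,15,cv)


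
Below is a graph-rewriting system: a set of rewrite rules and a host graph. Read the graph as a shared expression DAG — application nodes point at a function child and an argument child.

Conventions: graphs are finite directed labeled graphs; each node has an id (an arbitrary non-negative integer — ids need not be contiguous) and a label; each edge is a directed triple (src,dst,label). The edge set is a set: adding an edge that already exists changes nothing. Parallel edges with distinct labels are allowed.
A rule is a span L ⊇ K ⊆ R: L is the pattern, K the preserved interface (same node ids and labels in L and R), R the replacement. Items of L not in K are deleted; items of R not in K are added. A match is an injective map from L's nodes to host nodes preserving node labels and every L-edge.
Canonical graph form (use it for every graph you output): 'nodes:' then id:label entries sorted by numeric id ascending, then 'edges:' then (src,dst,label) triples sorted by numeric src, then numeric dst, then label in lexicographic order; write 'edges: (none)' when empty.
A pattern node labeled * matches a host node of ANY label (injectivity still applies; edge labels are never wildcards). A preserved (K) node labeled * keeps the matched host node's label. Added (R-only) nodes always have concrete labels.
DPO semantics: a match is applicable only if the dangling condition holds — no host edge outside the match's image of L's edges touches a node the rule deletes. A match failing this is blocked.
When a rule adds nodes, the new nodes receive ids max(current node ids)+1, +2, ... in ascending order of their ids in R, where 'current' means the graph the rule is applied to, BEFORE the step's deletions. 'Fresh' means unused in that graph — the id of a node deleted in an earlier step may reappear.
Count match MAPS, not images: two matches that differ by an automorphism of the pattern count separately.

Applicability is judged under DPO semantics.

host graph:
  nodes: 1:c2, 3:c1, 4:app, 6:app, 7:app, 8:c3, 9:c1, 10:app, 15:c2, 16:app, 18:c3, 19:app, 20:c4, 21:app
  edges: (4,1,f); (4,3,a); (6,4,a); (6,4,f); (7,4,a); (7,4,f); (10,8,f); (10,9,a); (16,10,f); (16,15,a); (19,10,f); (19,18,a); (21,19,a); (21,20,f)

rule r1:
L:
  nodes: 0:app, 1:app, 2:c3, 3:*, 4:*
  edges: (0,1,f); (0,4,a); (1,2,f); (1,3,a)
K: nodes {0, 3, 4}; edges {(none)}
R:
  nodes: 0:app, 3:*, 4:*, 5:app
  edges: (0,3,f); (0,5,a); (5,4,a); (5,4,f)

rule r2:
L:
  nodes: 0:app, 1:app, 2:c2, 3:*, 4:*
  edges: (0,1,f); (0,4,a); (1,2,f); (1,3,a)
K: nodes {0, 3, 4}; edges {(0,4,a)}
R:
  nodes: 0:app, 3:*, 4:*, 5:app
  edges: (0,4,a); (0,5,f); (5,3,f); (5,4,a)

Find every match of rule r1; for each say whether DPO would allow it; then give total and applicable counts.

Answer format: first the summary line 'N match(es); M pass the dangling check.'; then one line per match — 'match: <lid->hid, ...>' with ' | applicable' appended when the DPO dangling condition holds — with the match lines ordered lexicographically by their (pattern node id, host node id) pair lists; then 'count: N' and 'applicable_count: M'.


2 match(es); 0 pass the dangling check.
match: 0->16, 1->10, 2->8, 3->9, 4->15
match: 0->19, 1->10, 2->8, 3->9, 4->18
count: 2
applicable_count: 0


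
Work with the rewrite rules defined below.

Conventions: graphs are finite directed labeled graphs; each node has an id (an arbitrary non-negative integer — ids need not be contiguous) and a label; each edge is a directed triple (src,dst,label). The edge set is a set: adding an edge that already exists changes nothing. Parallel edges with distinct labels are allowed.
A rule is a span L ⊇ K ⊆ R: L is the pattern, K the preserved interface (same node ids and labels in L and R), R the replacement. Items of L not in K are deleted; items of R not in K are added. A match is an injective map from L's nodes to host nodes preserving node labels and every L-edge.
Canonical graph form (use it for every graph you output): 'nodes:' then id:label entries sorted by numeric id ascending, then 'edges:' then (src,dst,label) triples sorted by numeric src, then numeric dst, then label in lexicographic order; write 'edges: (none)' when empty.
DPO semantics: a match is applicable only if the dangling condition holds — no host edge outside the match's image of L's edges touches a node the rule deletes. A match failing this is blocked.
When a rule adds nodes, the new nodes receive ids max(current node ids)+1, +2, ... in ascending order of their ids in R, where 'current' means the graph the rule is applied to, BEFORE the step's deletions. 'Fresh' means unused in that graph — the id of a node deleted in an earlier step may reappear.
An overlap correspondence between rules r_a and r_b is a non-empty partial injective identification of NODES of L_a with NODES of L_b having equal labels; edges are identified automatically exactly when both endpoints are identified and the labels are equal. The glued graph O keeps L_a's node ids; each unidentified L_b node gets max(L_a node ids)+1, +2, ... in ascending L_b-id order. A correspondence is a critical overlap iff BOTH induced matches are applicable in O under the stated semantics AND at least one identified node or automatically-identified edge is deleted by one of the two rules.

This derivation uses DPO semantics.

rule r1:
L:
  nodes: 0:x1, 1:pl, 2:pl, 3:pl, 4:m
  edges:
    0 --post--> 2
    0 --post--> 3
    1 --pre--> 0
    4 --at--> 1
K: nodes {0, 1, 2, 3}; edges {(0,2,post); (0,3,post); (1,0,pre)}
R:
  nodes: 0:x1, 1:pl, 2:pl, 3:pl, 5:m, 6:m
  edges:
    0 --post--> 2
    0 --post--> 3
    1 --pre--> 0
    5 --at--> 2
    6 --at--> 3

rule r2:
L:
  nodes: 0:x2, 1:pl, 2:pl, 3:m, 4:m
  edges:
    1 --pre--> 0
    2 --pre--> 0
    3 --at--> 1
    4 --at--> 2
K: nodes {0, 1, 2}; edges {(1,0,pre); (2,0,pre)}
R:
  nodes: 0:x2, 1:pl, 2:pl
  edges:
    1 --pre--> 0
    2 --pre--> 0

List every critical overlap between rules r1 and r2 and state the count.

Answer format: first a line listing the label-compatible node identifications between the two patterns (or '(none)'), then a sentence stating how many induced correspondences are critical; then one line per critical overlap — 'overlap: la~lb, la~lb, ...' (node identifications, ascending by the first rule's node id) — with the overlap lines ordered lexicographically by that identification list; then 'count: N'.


label-compatible node identifications between L(r1) and L(r2): 1~1, 1~2, 2~1, 2~2, 3~1, 3~2, 4~3, 4~4
6 of the induced correspondences are critical overlaps of r1 and r2.
overlap: 1~1, 2~2, 4~3
overlap: 1~1, 3~2, 4~3
overlap: 1~1, 4~3
overlap: 1~2, 2~1, 4~4
overlap: 1~2, 3~1, 4~4
overlap: 1~2, 4~4
count: 6


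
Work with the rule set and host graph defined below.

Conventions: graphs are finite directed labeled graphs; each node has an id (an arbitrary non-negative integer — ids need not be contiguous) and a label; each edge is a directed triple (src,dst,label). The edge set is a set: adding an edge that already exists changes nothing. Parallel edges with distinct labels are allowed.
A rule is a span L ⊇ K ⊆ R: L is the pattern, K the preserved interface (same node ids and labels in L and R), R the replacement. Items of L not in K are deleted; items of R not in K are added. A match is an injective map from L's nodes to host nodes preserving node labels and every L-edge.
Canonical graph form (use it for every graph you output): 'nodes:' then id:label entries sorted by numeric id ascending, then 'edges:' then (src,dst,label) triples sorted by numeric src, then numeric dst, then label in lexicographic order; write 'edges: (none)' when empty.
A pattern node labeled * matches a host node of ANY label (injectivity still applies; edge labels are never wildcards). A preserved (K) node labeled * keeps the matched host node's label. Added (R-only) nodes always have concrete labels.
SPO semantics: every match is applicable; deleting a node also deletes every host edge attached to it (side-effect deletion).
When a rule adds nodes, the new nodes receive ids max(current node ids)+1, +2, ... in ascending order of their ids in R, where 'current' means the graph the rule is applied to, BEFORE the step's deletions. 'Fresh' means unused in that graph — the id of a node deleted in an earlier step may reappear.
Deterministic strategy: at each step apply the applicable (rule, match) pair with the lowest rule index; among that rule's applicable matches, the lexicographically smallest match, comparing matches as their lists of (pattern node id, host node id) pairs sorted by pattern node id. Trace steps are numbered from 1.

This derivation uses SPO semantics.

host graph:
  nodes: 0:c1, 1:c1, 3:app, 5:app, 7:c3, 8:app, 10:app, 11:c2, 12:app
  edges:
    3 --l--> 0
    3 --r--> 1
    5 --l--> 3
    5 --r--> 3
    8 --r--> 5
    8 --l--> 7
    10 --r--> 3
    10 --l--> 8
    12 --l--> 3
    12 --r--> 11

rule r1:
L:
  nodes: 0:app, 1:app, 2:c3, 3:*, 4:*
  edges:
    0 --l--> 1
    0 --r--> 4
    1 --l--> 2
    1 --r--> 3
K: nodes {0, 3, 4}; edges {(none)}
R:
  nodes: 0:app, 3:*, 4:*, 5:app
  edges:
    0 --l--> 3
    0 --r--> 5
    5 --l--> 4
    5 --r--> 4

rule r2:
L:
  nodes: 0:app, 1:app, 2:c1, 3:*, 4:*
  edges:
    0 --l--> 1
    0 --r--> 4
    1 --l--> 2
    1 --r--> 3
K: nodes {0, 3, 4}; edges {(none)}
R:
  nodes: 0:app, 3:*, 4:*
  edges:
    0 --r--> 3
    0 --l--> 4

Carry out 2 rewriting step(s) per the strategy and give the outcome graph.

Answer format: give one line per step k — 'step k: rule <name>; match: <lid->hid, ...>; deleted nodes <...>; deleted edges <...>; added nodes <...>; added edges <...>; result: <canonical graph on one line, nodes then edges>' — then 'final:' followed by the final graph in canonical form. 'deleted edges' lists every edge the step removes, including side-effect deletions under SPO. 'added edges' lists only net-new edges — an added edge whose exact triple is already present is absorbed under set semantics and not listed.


step 1: rule r1; match: 0->10, 1->8, 2->7, 3->5, 4->3; deleted nodes 7, 8; deleted edges (8,5,r); (8,7,l); (10,3,r); (10,8,l); added nodes 13; added edges (10,5,l); (10,13,r); (13,3,l); (13,3,r); result: nodes: 0:c1, 1:c1, 3:app, 5:app, 10:app, 11:c2, 12:app, 13:app edges: (3,0,l); (3,1,r); (5,3,l); (5,3,r); (10,5,l); (10,13,r); (12,3,l); (12,11,r); (13,3,l); (13,3,r)
step 2: rule r2; match: 0->12, 1->3, 2->0, 3->1, 4->11; deleted nodes 0, 3; deleted edges (3,0,l); (3,1,r); (5,3,l); (5,3,r); (12,3,l); (12,11,r); (13,3,l); (13,3,r); added nodes (none); added edges (12,1,r); (12,11,l); result: nodes: 1:c1, 5:app, 10:app, 11:c2, 12:app, 13:app edges: (10,5,l); (10,13,r); (12,1,r); (12,11,l)
final:
nodes: 1:c1, 5:app, 10:app, 11:c2, 12:app, 13:app
edges: (10,5,l); (10,13,r); (12,1,r); (12,11,l)


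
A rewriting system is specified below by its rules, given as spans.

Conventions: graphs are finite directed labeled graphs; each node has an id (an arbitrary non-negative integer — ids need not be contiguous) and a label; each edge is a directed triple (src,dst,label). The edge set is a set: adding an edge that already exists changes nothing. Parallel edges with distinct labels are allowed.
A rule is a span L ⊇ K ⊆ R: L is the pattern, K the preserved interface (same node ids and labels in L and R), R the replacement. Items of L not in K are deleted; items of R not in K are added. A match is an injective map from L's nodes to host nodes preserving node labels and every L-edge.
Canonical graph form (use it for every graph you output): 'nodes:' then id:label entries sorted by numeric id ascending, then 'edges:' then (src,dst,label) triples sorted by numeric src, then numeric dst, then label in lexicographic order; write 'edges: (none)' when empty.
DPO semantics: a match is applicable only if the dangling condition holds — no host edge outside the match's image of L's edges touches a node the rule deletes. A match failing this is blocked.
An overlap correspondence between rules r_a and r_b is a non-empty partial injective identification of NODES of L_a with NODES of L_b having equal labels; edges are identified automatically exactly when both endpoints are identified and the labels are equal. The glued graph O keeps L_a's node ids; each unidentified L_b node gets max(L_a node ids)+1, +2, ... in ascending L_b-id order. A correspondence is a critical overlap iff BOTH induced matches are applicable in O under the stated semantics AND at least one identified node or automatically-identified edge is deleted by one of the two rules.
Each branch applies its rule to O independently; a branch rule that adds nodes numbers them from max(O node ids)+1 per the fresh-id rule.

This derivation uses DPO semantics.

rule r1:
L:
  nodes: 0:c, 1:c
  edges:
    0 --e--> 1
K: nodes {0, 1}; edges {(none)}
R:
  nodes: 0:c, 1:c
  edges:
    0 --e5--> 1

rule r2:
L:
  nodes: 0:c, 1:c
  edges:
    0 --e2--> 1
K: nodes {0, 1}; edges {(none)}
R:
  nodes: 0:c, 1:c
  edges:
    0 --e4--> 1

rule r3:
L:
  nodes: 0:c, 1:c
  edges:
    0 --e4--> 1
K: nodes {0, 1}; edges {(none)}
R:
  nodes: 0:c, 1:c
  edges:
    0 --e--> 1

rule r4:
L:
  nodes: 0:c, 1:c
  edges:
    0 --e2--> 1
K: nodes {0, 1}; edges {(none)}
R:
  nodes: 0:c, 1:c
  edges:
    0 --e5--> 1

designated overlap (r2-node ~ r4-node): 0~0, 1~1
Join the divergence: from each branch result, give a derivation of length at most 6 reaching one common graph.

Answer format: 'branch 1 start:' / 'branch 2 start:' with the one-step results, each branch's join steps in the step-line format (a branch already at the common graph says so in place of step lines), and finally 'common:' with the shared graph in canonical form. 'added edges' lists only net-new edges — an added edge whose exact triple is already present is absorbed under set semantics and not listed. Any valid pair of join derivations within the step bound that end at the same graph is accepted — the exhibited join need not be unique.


branch 1 start:
nodes: 0:c, 1:c
edges: (0,1,e4)
branch 2 start:
nodes: 0:c, 1:c
edges: (0,1,e5)
branch 1 step 1: rule r3; match: 0->0, 1->1; deleted nodes (none); deleted edges (0,1,e4); added nodes (none); added edges (0,1,e); result: nodes: 0:c, 1:c edges: (0,1,e)
branch 1 step 2: rule r1; match: 0->0, 1->1; deleted nodes (none); deleted edges (0,1,e); added nodes (none); added edges (0,1,e5); result: nodes: 0:c, 1:c edges: (0,1,e5)
branch 2: already at the common graph (0 steps)
common:
nodes: 0:c, 1:c
edges: (0,1,e5)


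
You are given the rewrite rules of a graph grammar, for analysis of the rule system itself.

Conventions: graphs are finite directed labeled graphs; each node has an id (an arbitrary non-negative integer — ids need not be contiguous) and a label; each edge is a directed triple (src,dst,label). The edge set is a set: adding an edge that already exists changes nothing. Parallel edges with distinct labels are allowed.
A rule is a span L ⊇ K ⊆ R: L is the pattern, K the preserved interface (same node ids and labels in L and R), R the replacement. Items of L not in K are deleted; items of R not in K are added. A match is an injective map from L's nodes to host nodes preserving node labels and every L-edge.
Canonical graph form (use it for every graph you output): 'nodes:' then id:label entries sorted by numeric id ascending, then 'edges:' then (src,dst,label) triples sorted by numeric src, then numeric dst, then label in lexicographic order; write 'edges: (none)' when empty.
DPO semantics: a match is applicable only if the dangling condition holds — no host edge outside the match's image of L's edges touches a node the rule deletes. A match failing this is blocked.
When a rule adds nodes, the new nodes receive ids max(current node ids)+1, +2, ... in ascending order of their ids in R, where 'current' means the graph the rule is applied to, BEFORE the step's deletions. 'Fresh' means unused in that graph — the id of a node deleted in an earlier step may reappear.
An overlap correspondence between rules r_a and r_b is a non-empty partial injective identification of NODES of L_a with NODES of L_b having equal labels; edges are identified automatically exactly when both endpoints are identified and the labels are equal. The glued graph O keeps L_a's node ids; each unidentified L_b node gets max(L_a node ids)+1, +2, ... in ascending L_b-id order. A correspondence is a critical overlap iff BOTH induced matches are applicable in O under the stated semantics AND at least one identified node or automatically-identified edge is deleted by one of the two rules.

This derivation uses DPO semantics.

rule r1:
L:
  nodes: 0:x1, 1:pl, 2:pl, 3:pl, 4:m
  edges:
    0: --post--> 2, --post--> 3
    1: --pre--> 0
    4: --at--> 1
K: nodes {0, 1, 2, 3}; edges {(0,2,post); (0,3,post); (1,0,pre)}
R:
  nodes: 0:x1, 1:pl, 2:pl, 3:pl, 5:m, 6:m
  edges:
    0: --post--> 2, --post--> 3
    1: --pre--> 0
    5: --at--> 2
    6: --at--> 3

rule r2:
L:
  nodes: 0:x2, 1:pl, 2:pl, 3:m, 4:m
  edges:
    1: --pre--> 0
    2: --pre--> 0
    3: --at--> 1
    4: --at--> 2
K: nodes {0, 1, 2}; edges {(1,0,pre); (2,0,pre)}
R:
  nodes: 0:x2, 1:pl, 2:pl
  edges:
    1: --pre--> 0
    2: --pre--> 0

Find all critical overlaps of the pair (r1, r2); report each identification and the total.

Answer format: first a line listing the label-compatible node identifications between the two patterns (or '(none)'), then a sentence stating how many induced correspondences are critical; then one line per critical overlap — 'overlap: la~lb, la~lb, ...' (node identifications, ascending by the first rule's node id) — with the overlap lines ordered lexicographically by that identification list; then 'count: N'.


label-compatible node identifications between L(r1) and L(r2): 1~1, 1~2, 2~1, 2~2, 3~1, 3~2, 4~3, 4~4
6 of the induced correspondences are critical overlaps of r1 and r2.
overlap: 1~1, 2~2, 4~3
overlap: 1~1, 3~2, 4~3
overlap: 1~1, 4~3
overlap: 1~2, 2~1, 4~4
overlap: 1~2, 3~1, 4~4
overlap: 1~2, 4~4
count: 6


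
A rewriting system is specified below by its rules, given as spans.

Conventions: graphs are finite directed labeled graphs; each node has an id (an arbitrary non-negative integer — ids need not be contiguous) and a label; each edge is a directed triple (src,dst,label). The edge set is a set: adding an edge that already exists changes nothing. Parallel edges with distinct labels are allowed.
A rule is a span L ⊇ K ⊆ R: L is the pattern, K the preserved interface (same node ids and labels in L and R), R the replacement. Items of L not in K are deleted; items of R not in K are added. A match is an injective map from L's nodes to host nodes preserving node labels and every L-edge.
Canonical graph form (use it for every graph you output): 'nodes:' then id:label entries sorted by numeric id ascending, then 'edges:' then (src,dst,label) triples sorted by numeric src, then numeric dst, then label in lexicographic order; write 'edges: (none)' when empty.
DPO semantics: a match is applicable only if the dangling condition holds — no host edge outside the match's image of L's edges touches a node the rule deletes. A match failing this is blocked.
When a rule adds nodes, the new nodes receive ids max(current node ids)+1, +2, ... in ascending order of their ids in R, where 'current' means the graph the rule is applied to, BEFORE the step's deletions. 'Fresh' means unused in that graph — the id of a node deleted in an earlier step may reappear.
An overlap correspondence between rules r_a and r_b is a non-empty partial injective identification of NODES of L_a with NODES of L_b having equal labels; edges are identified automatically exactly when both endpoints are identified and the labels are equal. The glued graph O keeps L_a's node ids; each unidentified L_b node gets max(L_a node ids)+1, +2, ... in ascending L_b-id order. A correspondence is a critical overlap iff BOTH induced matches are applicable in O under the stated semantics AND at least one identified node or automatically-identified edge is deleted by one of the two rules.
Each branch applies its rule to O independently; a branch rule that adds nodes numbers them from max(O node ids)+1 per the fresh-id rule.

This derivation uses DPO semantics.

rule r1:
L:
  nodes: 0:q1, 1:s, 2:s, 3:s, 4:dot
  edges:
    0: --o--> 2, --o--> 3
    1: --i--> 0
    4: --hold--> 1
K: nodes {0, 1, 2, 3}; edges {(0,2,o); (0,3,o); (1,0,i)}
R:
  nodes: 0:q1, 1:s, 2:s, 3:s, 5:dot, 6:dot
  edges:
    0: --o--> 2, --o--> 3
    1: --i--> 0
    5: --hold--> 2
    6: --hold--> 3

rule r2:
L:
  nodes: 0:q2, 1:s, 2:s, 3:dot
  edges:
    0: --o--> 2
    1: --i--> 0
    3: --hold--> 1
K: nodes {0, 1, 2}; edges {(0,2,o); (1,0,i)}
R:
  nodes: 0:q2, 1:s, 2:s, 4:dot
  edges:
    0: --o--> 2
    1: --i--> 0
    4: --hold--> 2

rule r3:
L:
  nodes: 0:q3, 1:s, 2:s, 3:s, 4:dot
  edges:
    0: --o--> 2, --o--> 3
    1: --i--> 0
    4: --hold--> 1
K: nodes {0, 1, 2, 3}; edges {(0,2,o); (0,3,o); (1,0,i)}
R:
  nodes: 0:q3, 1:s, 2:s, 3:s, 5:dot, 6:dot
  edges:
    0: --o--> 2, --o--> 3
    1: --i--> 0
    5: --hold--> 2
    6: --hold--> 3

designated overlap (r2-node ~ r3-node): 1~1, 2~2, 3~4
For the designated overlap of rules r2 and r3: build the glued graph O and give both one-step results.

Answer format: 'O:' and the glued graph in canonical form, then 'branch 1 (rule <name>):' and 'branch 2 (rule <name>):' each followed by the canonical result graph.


O:
nodes: 0:q2, 1:s, 2:s, 3:dot, 4:q3, 5:s
edges: (0,2,o); (1,0,i); (1,4,i); (3,1,hold); (4,2,o); (4,5,o)
branch 1 (rule r2):
nodes: 0:q2, 1:s, 2:s, 4:q3, 5:s, 6:dot
edges: (0,2,o); (1,0,i); (1,4,i); (4,2,o); (4,5,o); (6,2,hold)
branch 2 (rule r3):
nodes: 0:q2, 1:s, 2:s, 4:q3, 5:s, 6:dot, 7:dot
edges: (0,2,o); (1,0,i); (1,4,i); (4,2,o); (4,5,o); (6,2,hold); (7,5,hold)


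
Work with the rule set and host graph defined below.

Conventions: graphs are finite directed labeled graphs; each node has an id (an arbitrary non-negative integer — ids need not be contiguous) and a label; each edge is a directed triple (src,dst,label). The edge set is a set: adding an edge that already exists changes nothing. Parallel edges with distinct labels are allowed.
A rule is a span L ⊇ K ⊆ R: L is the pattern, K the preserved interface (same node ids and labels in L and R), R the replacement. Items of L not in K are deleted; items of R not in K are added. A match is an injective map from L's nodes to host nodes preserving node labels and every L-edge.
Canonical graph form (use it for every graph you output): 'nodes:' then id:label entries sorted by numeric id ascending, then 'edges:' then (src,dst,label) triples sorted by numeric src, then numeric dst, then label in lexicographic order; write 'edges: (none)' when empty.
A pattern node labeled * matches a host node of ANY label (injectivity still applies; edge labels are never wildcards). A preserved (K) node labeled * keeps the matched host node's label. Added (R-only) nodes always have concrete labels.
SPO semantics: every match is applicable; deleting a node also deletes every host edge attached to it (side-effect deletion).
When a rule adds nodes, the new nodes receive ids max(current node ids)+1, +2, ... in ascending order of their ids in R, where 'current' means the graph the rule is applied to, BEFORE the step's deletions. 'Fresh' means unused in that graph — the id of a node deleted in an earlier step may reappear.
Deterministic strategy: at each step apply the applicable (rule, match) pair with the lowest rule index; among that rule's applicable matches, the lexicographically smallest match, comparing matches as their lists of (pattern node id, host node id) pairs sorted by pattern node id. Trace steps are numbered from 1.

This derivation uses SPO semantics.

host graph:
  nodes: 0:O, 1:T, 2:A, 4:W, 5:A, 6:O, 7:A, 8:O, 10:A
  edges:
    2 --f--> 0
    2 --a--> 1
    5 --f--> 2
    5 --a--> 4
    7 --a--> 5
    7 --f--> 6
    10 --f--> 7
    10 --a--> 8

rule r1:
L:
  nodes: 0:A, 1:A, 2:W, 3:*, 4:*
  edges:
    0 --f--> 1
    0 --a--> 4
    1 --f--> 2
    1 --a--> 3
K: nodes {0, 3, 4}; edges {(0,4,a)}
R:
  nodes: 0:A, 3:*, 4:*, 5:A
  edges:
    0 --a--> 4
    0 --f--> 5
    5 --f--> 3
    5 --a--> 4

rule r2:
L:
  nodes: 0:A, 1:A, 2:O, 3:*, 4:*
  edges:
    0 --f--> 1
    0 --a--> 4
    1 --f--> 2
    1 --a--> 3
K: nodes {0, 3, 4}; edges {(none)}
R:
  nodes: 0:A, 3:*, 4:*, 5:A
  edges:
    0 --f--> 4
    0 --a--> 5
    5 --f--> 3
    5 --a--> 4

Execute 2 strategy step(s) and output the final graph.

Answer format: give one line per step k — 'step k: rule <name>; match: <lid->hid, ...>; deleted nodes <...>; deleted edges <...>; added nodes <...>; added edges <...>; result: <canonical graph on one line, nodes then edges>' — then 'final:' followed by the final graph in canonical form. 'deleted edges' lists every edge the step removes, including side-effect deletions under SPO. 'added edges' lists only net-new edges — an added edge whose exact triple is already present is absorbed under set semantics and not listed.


step 1: rule r2; match: 0->5, 1->2, 2->0, 3->1, 4->4; deleted nodes 0, 2; deleted edges (2,0,f); (2,1,a); (5,2,f); (5,4,a); added nodes 11; added edges (5,4,f); (5,11,a); (11,1,f); (11,4,a); result: nodes: 1:T, 4:W, 5:A, 6:O, 7:A, 8:O, 10:A, 11:A edges: (5,4,f); (5,11,a); (7,5,a); (7,6,f); (10,7,f); (10,8,a); (11,1,f); (11,4,a)
step 2: rule r2; match: 0->10, 1->7, 2->6, 3->5, 4->8; deleted nodes 6, 7; deleted edges (7,5,a); (7,6,f); (10,7,f); (10,8,a); added nodes 12; added edges (10,8,f); (10,12,a); (12,5,f); (12,8,a); result: nodes: 1:T, 4:W, 5:A, 8:O, 10:A, 11:A, 12:A edges: (5,4,f); (5,11,a); (10,8,f); (10,12,a); (11,1,f); (11,4,a); (12,5,f); (12,8,a)
final:
nodes: 1:T, 4:W, 5:A, 8:O, 10:A, 11:A, 12:A
edges: (5,4,f); (5,11,a); (10,8,f); (10,12,a); (11,1,f); (11,4,a); (12,5,f); (12,8,a)


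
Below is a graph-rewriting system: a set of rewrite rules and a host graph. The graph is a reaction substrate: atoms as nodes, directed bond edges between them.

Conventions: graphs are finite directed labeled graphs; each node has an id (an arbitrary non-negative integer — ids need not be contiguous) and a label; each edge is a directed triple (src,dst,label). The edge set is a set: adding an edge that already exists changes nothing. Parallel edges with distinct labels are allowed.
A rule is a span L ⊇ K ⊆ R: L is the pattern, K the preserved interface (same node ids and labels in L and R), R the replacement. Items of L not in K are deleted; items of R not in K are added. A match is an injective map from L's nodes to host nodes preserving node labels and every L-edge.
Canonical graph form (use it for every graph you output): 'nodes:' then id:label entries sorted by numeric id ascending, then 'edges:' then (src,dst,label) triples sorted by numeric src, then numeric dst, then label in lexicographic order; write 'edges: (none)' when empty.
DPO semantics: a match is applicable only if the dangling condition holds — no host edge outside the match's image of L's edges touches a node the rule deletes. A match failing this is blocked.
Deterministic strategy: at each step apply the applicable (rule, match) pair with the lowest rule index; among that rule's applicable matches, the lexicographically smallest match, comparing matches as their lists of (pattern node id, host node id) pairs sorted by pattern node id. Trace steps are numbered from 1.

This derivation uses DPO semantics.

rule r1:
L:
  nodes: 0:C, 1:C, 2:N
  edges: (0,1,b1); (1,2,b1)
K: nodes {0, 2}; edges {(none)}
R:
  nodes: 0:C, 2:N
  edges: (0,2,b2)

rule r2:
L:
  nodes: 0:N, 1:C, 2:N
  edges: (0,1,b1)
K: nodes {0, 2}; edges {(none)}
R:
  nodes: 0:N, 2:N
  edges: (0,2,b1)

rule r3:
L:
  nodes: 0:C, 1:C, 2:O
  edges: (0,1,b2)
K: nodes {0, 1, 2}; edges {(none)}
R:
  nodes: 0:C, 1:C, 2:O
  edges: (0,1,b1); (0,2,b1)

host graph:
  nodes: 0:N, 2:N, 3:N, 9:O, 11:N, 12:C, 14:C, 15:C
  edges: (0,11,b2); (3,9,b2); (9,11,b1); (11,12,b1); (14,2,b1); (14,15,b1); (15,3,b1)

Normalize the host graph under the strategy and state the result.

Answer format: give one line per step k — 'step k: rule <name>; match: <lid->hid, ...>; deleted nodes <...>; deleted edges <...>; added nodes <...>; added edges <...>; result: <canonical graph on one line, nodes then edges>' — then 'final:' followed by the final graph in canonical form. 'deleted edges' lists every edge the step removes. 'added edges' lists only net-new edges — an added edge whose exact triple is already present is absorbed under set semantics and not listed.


step 1: rule r1; match: 0->14, 1->15, 2->3; deleted nodes 15; deleted edges (14,15,b1); (15,3,b1); added nodes (none); added edges (14,3,b2); result: nodes: 0:N, 2:N, 3:N, 9:O, 11:N, 12:C, 14:C edges: (0,11,b2); (3,9,b2); (9,11,b1); (11,12,b1); (14,2,b1); (14,3,b2)
step 2: rule r2; match: 0->11, 1->12, 2->0; deleted nodes 12; deleted edges (11,12,b1); added nodes (none); added edges (11,0,b1); result: nodes: 0:N, 2:N, 3:N, 9:O, 11:N, 14:C edges: (0,11,b2); (3,9,b2); (9,11,b1); (11,0,b1); (14,2,b1); (14,3,b2)
final:
nodes: 0:N, 2:N, 3:N, 9:O, 11:N, 14:C
edges: (0,11,b2); (3,9,b2); (9,11,b1); (11,0,b1); (14,2,b1); (14,3,b2)
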